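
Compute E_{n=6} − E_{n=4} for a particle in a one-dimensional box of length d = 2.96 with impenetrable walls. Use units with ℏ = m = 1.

ΔE = 11.3

E_n = n²π²ℏ²/(2md²), so ΔE = (6² − 4²) π²ℏ²/(2md²).
ΔE = 20 × π² / (2 × 1 × 2.96²) = 11.26.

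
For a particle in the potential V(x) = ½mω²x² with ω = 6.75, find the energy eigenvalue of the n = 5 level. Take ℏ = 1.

Using E_n = (n + ½)ℏω: E_5 = 5.5 × 6.75 = 37.13.

E = 37.1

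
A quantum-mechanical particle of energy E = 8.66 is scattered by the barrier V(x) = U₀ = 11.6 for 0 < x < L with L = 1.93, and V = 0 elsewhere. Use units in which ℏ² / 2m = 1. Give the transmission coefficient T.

T = 0.00404

E < U₀: inside the barrier ψ ∝ e^{±κx} with κ = √(2m(U₀ − E))/ℏ = 1.715.
κL = 3.309, sinh(κL) = 13.66.
Matching ψ, ψ′ at both faces gives T = [1 + U₀² sinh²(κL) / (4E(U₀ − E))]⁻¹ = 1/247.7 = 0.00404.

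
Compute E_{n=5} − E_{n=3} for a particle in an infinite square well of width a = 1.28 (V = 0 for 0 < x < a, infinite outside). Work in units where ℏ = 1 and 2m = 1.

ΔE = 96.4

E_n = n²π²ℏ²/(2ma²), so ΔE = (5² − 3²) π²ℏ²/(2ma²).
ΔE = 16 × π² / (2 × 0.5 × 1.28²) = 96.38.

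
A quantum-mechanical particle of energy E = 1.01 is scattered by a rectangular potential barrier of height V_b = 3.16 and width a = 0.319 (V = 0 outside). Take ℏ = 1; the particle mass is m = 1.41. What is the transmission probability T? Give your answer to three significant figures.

T = 0.535

E < V_b: inside the barrier ψ ∝ e^{±κx} with κ = √(2m(V_b − E))/ℏ = 2.462.
κa = 0.7855, sinh(κa) = 0.8688.
Matching ψ, ψ′ at both faces gives T = [1 + V_b² sinh²(κa) / (4E(V_b − E))]⁻¹ = 1/1.868 = 0.535.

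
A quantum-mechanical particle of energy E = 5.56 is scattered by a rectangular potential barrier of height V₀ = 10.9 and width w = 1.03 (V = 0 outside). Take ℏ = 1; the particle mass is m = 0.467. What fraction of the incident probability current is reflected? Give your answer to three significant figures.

Since E < V₀ the interior solution is evanescent with decay constant κ = √(2m(V₀ − E))/ℏ = 2.233.
κw = 2.300, sinh(κw) = 4.938.
Matching ψ, ψ′ at both faces gives T = [1 + V₀² sinh²(κw) / (4E(V₀ − E))]⁻¹ = 1/25.40 = 0.0394.
R = 1 − T = 0.961.

R = 0.961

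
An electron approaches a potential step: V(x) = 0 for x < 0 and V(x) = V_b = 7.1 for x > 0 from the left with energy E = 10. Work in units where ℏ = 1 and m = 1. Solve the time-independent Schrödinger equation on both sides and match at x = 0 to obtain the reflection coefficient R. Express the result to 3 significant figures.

On each side the TISE gives plane waves with k = √(2m(E − V))/ℏ: k₁ = √(2·1·10) = 4.472, k₂ = √(2·1·2.9) = 2.408.
Continuity of ψ and ψ′ at the step yields the reflection amplitude r = (k₁ − k₂)/(k₁ + k₂) = 0.3000; thus R = |r|² = 0.08997, T = 0.9100.

R = 0.0900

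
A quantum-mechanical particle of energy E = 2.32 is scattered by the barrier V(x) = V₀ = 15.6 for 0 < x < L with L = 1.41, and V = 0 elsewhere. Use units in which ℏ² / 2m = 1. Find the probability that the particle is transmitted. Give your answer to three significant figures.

E < V₀: inside the barrier ψ ∝ e^{±κx} with κ = √(2m(V₀ − E))/ℏ = 3.644.
κL = 5.138, sinh(κL) = 85.21.
The exact tunnelling result is T⁻¹ = 1 + V₀² sinh²(κL) / [4E(V₀ − E)] = 14340, so T = 0.0000697.

T = 0.0000697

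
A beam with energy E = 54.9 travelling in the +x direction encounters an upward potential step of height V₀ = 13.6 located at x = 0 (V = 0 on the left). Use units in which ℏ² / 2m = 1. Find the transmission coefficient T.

The wavenumbers are k₁ = √(2mE)/ℏ = 7.409 on the left and k₂ = √(2m(E − V₀))/ℏ = 6.427 on the right.
Continuity of ψ and ψ′ at the step yields the reflection amplitude r = (k₁ − k₂)/(k₁ + k₂) = 0.07104; thus R = |r|² = 0.005047, T = 0.9950.

T = 0.995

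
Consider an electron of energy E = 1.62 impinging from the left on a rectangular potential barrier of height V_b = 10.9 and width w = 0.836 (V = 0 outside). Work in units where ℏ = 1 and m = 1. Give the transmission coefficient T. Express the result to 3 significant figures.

T = 0.00151

Since E < V_b the interior solution is evanescent with decay constant κ = √(2m(V_b − E))/ℏ = 4.308.
κw = 3.602, sinh(κw) = 18.31.
The exact tunnelling result is T⁻¹ = 1 + V_b² sinh²(κw) / [4E(V_b − E)] = 663.7, so T = 0.00151.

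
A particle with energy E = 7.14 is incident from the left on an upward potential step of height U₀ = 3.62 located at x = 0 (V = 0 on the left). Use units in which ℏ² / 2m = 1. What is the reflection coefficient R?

On each side the TISE gives plane waves with k = √(2m(E − V))/ℏ: k₁ = √(2·½·7.14) = 2.672, k₂ = √(2·½·3.52) = 1.876.
Matching ψ and ψ′ at x = 0 gives r = (k₁ − k₂)/(k₁ + k₂), so R = r² = 0.03062 and T = 1 − R = 0.9694.

R = 0.0306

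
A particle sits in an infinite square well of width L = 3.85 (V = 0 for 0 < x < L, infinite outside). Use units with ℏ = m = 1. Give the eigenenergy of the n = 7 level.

Requiring ψ(0) = ψ(L) = 0 quantises k = nπ/L, hence E_n = ℏ²k²/2m = n²π²ℏ²/(2mL²).
E_7 = 7² × π² / (2 × 1 × 3.85²) = 16.31.

E = 16.3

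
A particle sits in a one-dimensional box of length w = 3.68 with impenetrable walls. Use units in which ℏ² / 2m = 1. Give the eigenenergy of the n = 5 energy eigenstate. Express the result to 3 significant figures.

E = 18.2

The infinite-well eigenfunctions ψ_n = √(2/w) sin(nπx/w) vanish at both walls, giving E_n = n²π²ℏ²/(2mw²).
E_5 = 5² × π² / (2 × 0.5 × 3.68²) = 18.22.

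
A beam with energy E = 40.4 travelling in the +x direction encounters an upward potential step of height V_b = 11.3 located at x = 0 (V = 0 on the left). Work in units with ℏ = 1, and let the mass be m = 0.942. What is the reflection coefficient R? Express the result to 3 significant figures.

R = 0.00670

The wavenumbers are k₁ = √(2mE)/ℏ = 8.724 on the left and k₂ = √(2m(E − V_b))/ℏ = 7.404 on the right.
Matching ψ and ψ′ at x = 0 gives r = (k₁ − k₂)/(k₁ + k₂), so R = r² = 0.006698 and T = 1 − R = 0.9933.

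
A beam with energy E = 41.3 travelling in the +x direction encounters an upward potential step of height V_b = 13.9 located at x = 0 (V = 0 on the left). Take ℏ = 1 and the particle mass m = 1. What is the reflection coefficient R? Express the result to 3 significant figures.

R = 0.0104

The wavenumbers are k₁ = √(2mE)/ℏ = 9.088 on the left and k₂ = √(2m(E − V_b))/ℏ = 7.403 on the right.
Continuity of ψ and ψ′ at the step yields the reflection amplitude r = (k₁ − k₂)/(k₁ + k₂) = 0.1022; thus R = |r|² = 0.01045, T = 0.9896.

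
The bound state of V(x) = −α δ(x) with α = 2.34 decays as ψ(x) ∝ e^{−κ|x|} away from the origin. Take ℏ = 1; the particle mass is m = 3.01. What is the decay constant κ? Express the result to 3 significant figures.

κ = 7.04

Integrating the TISE across x = 0 gives the cusp condition ψ'(0⁺) − ψ'(0⁻) = −(2mα/ℏ²)ψ(0).
With ψ ∝ e^{−κ|x|} this yields −2κ = −2mα/ℏ², so κ = mα/ℏ² = 7.043.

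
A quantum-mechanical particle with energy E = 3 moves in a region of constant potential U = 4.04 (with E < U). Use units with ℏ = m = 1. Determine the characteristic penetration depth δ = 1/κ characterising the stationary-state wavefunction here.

Since E < U the TISE in this region is ψ'' = κ²ψ with κ = √(2m(U − E))/ℏ.
κ = √(2 × 1 × 1.04) = 1.442. The penetration depth is δ = 1/κ = 0.693.

δ = 0.693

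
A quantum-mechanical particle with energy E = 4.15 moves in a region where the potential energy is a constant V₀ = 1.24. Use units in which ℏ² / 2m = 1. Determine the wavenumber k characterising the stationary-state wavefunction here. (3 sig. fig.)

k = 1.71

With E > V₀ the solution is oscillatory, ψ ∝ e^{±ikx} with k = √(2m(E − V₀))/ℏ.
k = √(2 × 0.5 × 2.91) = 1.706.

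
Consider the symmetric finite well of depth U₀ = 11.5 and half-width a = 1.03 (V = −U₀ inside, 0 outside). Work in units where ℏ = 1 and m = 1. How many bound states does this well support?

N = 4

The dimensionless depth is z₀ = a√(2mU₀)/ℏ = 1.03 × √(23.00) = 4.940.
The even/odd transcendental equations gain one root per π/2 in z₀, giving N = 1 + ⌊2z₀/π⌋ = 1 + ⌊3.145⌋ = 4.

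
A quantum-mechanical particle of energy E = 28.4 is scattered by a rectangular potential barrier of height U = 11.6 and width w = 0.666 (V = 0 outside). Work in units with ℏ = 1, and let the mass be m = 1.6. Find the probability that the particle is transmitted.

Above the barrier the interior wavenumber is k₂ = √(2m(E − U))/ℏ = 7.332, giving phase k₂w = 4.883.
T = [1 + U² sin²(k₂w) / (4E(E − U))]⁻¹ = 1/1.068 = 0.936.

T = 0.936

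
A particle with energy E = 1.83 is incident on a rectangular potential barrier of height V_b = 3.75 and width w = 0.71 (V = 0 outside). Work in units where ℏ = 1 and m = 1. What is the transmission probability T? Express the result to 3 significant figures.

T = 0.219

Since E < V_b the interior solution is evanescent with decay constant κ = √(2m(V_b − E))/ℏ = 1.960.
κw = 1.391, sinh(κw) = 1.886.
Matching ψ, ψ′ at both faces gives T = [1 + V_b² sinh²(κw) / (4E(V_b − E))]⁻¹ = 1/4.558 = 0.219.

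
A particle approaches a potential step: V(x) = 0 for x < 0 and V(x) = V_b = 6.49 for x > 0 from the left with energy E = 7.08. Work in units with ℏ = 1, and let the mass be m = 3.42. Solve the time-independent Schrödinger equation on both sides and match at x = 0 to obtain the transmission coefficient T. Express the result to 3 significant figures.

On each side the TISE gives plane waves with k = √(2m(E − V))/ℏ: k₁ = √(2·3.42·7.08) = 6.959, k₂ = √(2·3.42·0.59) = 2.009.
Matching ψ and ψ′ at x = 0 gives r = (k₁ − k₂)/(k₁ + k₂), so R = r² = 0.3047 and T = 1 − R = 0.6953.

T = 0.695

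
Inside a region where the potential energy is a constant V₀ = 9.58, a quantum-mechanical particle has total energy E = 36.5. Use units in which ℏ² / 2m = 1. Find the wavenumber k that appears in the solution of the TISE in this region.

With E > V₀ the solution is oscillatory, ψ ∝ e^{±ikx} with k = √(2m(E − V₀))/ℏ.
k = √(2 × 0.5 × 26.92) = 5.188.

k = 5.19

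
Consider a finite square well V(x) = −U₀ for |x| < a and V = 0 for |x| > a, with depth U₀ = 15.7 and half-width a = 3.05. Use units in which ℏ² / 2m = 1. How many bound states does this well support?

Define the well-strength parameter z₀ = (a/ℏ)√(2mU₀) = 3.05 × √(2·0.5·15.7) = 12.09.
The even/odd transcendental equations gain one root per π/2 in z₀, giving N = 1 + ⌊2z₀/π⌋ = 1 + ⌊7.694⌋ = 8.

N = 8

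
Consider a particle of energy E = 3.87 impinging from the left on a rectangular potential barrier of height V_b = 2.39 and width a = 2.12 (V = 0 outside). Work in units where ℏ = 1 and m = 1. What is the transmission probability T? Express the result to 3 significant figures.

Above the barrier the interior wavenumber is k₂ = √(2m(E − V_b))/ℏ = 1.720, giving phase k₂a = 3.647.
Matching at both interfaces gives T⁻¹ = 1 + V_b² sin²(k₂a) / [4E(E − V_b)] = 1.059, hence T = 0.945.

T = 0.945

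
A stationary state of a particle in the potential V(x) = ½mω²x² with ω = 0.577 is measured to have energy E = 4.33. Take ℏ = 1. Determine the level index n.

E_n = ℏω(n + ½) ⇒ n = E/(ℏω) − ½ = 4.33/0.577 − 0.5 = 7.004 → n = 7.

n = 7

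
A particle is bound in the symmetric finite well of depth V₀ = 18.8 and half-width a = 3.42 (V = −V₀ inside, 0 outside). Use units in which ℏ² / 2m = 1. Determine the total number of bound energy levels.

Define the well-strength parameter z₀ = (a/ℏ)√(2mV₀) = 3.42 × √(2·0.5·18.8) = 14.83.
A new bound state (alternating even/odd) appears each time z₀ passes a multiple of π/2, so N = ⌊2z₀/π⌋ + 1 = ⌊9.440⌋ + 1 = 10.

N = 10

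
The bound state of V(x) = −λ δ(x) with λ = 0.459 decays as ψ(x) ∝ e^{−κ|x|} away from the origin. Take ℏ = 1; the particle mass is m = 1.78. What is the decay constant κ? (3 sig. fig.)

Integrating the TISE across x = 0 gives the cusp condition ψ'(0⁺) − ψ'(0⁻) = −(2mλ/ℏ²)ψ(0).
With ψ ∝ e^{−κ|x|} this yields −2κ = −2mλ/ℏ², so κ = mλ/ℏ² = 0.8170.

κ = 0.817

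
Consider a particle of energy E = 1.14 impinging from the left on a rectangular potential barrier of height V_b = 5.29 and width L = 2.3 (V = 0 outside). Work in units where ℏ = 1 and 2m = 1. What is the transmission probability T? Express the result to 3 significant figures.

T = 0.000230

Since E < V_b the interior solution is evanescent with decay constant κ = √(2m(V_b − E))/ℏ = 2.037.
κL = 4.685, sinh(κL) = 54.18.
The exact tunnelling result is T⁻¹ = 1 + V_b² sinh²(κL) / [4E(V_b − E)] = 4341, so T = 0.000230.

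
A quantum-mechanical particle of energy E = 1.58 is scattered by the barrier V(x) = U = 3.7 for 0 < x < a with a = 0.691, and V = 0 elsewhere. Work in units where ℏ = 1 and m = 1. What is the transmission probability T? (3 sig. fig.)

E < U: inside the barrier ψ ∝ e^{±κx} with κ = √(2m(U − E))/ℏ = 2.059.
κa = 1.423, sinh(κa) = 1.954.
Matching ψ, ψ′ at both faces gives T = [1 + U² sinh²(κa) / (4E(U − E))]⁻¹ = 1/4.901 = 0.204.

T = 0.204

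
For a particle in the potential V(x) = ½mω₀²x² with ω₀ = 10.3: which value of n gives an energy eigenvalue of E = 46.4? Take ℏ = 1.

E_n = ℏω₀(n + ½) ⇒ n = E/(ℏω₀) − ½ = 46.4/10.3 − 0.5 = 4.005 → n = 4.

n = 4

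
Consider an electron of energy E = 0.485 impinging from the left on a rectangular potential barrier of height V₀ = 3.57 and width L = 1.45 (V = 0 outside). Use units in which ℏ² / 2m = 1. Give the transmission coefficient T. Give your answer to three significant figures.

Since E < V₀ the interior solution is evanescent with decay constant κ = √(2m(V₀ − E))/ℏ = 1.756.
κL = 2.547, sinh(κL) = 6.344.
Matching ψ, ψ′ at both faces gives T = [1 + V₀² sinh²(κL) / (4E(V₀ − E))]⁻¹ = 1/86.70 = 0.0115.

T = 0.0115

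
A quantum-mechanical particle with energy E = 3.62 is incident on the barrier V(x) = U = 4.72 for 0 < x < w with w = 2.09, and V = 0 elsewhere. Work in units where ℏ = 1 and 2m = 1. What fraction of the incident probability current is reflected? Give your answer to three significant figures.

R = 0.965

E < U: inside the barrier ψ ∝ e^{±κx} with κ = √(2m(U − E))/ℏ = 1.049.
κw = 2.192, sinh(κw) = 4.421.
Matching ψ, ψ′ at both faces gives T = [1 + U² sinh²(κw) / (4E(U − E))]⁻¹ = 1/28.33 = 0.0353.
R = 1 − T = 0.965.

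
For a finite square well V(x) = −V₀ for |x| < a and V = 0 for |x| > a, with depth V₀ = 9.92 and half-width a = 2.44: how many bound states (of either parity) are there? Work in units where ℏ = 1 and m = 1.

The dimensionless depth is z₀ = a√(2mV₀)/ℏ = 2.44 × √(19.84) = 10.87.
The even/odd transcendental equations gain one root per π/2 in z₀, giving N = 1 + ⌊2z₀/π⌋ = 1 + ⌊6.919⌋ = 7.

N = 7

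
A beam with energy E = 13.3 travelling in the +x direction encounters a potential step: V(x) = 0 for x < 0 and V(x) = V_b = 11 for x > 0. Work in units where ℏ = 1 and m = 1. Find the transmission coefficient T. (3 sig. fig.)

The wavenumbers are k₁ = √(2mE)/ℏ = 5.158 on the left and k₂ = √(2m(E − V_b))/ℏ = 2.145 on the right.
Matching ψ and ψ′ at x = 0 gives r = (k₁ − k₂)/(k₁ + k₂), so R = r² = 0.1702 and T = 1 − R = 0.8298.

T = 0.830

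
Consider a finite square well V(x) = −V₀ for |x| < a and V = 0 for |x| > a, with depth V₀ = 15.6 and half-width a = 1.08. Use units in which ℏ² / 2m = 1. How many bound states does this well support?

N = 3

The dimensionless depth is z₀ = a√(2mV₀)/ℏ = 1.08 × √(15.60) = 4.266.
The even/odd transcendental equations gain one root per π/2 in z₀, giving N = 1 + ⌊2z₀/π⌋ = 1 + ⌊2.716⌋ = 3.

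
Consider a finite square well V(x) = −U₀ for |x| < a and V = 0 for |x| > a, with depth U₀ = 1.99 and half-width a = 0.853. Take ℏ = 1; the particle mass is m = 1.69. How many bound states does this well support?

N = 2

Define the well-strength parameter z₀ = (a/ℏ)√(2mU₀) = 0.853 × √(2·1.69·1.99) = 2.212.
The even/odd transcendental equations gain one root per π/2 in z₀, giving N = 1 + ⌊2z₀/π⌋ = 1 + ⌊1.408⌋ = 2.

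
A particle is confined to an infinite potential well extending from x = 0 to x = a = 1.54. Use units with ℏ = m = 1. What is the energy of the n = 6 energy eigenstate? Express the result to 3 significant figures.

The infinite-well eigenfunctions ψ_n = √(2/a) sin(nπx/a) vanish at both walls, giving E_n = n²π²ℏ²/(2ma²).
E_6 = 6² × π² / (2 × 1 × 1.54²) = 74.91.

E = 74.9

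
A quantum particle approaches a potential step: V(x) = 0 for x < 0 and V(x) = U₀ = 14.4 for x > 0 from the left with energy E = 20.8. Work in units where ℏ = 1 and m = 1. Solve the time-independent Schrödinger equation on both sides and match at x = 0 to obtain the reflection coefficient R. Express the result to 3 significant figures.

On each side the TISE gives plane waves with k = √(2m(E − V))/ℏ: k₁ = √(2·1·20.8) = 6.450, k₂ = √(2·1·6.4) = 3.578.
Matching ψ and ψ′ at x = 0 gives r = (k₁ − k₂)/(k₁ + k₂), so R = r² = 0.08204 and T = 1 − R = 0.9180.

R = 0.0820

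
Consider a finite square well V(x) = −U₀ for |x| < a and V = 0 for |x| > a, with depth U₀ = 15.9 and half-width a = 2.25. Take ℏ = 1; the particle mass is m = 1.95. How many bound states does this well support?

Define the well-strength parameter z₀ = (a/ℏ)√(2mU₀) = 2.25 × √(2·1.95·15.9) = 17.72.
The even/odd transcendental equations gain one root per π/2 in z₀, giving N = 1 + ⌊2z₀/π⌋ = 1 + ⌊11.28⌋ = 12.

N = 12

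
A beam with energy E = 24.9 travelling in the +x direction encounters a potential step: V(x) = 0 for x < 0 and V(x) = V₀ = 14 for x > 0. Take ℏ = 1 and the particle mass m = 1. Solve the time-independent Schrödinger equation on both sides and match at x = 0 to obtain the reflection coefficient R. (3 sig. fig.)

R = 0.0415

The wavenumbers are k₁ = √(2mE)/ℏ = 7.057 on the left and k₂ = √(2m(E − V₀))/ℏ = 4.669 on the right.
Continuity of ψ and ψ′ at the step yields the reflection amplitude r = (k₁ − k₂)/(k₁ + k₂) = 0.2036; thus R = |r|² = 0.04147, T = 0.9585.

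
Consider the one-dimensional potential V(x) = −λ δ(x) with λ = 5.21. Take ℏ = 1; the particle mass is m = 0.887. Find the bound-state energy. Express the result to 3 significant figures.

For x ≠ 0 the bound state is ψ ∝ e^{−κ|x|}; integrating the TISE across the delta gives the cusp condition 2κ = 2mλ/ℏ², so κ = 4.621.
Then E = −ℏ²κ²/(2m) = −mλ²/(2ℏ²) = -12.04.

E = -12.0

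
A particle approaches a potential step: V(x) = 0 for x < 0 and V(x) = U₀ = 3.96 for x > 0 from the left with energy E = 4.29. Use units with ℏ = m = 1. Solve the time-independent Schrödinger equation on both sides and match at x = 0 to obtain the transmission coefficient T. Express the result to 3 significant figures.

The wavenumbers are k₁ = √(2mE)/ℏ = 2.929 on the left and k₂ = √(2m(E − U₀))/ℏ = 0.8124 on the right.
Matching ψ and ψ′ at x = 0 gives r = (k₁ − k₂)/(k₁ + k₂), so R = r² = 0.3201 and T = 1 − R = 0.6799.

T = 0.680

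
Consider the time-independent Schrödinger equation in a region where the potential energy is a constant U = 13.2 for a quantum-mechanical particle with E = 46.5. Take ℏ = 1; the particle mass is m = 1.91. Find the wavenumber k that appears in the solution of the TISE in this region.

With E > U the solution is oscillatory, ψ ∝ e^{±ikx} with k = √(2m(E − U))/ℏ.
k = √(2 × 1.91 × 33.3) = 11.28.

k = 11.3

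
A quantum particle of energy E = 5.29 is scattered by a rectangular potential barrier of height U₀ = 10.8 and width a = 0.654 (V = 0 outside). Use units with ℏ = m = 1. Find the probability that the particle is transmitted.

E < U₀: inside the barrier ψ ∝ e^{±κx} with κ = √(2m(U₀ − E))/ℏ = 3.320.
κa = 2.171, sinh(κa) = 4.327.
The exact tunnelling result is T⁻¹ = 1 + U₀² sinh²(κa) / [4E(U₀ − E)] = 19.73, so T = 0.0507.

T = 0.0507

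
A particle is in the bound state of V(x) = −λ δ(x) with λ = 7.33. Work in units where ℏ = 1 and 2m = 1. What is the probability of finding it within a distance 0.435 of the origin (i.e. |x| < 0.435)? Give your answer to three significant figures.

P = 0.959

The normalised bound state is ψ = √κ e^{−κ|x|} with κ = mλ/ℏ² = 3.665.
P(|x| < d) = ∫_{−d}^{d} κ e^{−2κ|x|} dx = 1 − e^{−2κd} = 1 − e^{−3.189} = 0.9588.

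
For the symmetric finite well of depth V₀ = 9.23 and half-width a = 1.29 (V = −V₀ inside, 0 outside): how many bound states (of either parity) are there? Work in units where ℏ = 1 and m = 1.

N = 4

The dimensionless depth is z₀ = a√(2mV₀)/ℏ = 1.29 × √(18.46) = 5.542.
A new bound state (alternating even/odd) appears each time z₀ passes a multiple of π/2, so N = ⌊2z₀/π⌋ + 1 = ⌊3.528⌋ + 1 = 4.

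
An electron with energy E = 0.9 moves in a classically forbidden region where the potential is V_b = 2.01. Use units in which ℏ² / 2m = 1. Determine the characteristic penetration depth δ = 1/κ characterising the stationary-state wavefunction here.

δ = 0.949

Since E < V_b the TISE in this region is ψ'' = κ²ψ with κ = √(2m(V_b − E))/ℏ.
κ = √(2 × 0.5 × 1.11) = 1.054. The penetration depth is δ = 1/κ = 0.949.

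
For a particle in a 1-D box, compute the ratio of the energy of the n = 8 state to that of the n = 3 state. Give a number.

Since E_n ∝ n², the ratio is (8/3)² = 7.11111.

7.11111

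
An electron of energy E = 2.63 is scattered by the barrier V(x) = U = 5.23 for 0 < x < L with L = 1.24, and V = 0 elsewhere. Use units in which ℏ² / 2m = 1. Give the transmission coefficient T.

T = 0.0707

E < U: inside the barrier ψ ∝ e^{±κx} with κ = √(2m(U − E))/ℏ = 1.612.
κL = 1.999, sinh(κL) = 3.625.
Matching ψ, ψ′ at both faces gives T = [1 + U² sinh²(κL) / (4E(U − E))]⁻¹ = 1/14.14 = 0.0707.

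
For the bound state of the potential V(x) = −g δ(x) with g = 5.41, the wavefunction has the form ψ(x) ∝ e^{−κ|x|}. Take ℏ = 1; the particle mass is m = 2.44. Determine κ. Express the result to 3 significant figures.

Integrate −(ℏ²/2m)ψ'' − gδ(x)ψ = Eψ from −ε to +ε: the ψ'' term gives ψ'(0⁺) − ψ'(0⁻) and the δ term gives −(2mg/ℏ²)ψ(0).
With ψ ∝ e^{−κ|x|} this yields −2κ = −2mg/ℏ², so κ = mg/ℏ² = 13.20.

κ = 13.2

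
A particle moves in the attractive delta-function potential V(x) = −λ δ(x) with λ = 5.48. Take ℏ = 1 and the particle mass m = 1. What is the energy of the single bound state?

E = -15.0

For x ≠ 0 the bound state is ψ ∝ e^{−κ|x|}; integrating the TISE across the delta gives the cusp condition 2κ = 2mλ/ℏ², so κ = 5.480.
Then E = −ℏ²κ²/(2m) = −mλ²/(2ℏ²) = -15.02.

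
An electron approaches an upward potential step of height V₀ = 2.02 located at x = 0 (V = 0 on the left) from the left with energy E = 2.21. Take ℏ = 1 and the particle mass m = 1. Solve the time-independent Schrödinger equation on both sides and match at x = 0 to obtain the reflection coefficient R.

R = 0.299

The wavenumbers are k₁ = √(2mE)/ℏ = 2.102 on the left and k₂ = √(2m(E − V₀))/ℏ = 0.6164 on the right.
Continuity of ψ and ψ′ at the step yields the reflection amplitude r = (k₁ − k₂)/(k₁ + k₂) = 0.5465; thus R = |r|² = 0.2987, T = 0.7013.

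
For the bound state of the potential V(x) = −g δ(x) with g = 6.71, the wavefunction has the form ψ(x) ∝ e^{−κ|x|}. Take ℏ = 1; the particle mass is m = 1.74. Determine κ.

Integrating the TISE across x = 0 gives the cusp condition ψ'(0⁺) − ψ'(0⁻) = −(2mg/ℏ²)ψ(0).
With ψ ∝ e^{−κ|x|} this yields −2κ = −2mg/ℏ², so κ = mg/ℏ² = 11.68.

κ = 11.7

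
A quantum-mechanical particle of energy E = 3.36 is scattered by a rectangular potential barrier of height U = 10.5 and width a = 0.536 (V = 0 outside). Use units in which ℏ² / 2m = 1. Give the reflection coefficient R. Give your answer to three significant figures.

Since E < U the interior solution is evanescent with decay constant κ = √(2m(U − E))/ℏ = 2.672.
κa = 1.432, sinh(κa) = 1.975.
Matching ψ, ψ′ at both faces gives T = [1 + U² sinh²(κa) / (4E(U − E))]⁻¹ = 1/5.480 = 0.182.
R = 1 − T = 0.818.

R = 0.818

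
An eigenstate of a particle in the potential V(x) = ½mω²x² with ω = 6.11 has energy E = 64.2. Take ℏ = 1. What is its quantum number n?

Invert E_n = (n + ½)ℏω: n = E/ℏω − ½ = 10.007, so n = 10.

n = 10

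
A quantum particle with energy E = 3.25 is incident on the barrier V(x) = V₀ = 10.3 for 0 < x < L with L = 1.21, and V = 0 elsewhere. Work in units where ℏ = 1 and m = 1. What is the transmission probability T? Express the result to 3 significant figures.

Since E < V₀ the interior solution is evanescent with decay constant κ = √(2m(V₀ − E))/ℏ = 3.755.
κL = 4.544, sinh(κL) = 47.01.
The exact tunnelling result is T⁻¹ = 1 + V₀² sinh²(κL) / [4E(V₀ − E)] = 2559, so T = 0.000391.

T = 0.000391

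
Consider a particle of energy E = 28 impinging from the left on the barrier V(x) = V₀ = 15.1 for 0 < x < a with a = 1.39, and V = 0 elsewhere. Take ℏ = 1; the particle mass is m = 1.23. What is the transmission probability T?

T = 0.864

E > V₀: inside the barrier k₂ = √(2m(E − V₀))/ℏ = 5.633, k₂a = 7.830.
T = [1 + V₀² sin²(k₂a) / (4E(E − V₀))]⁻¹ = 1/1.158 = 0.864.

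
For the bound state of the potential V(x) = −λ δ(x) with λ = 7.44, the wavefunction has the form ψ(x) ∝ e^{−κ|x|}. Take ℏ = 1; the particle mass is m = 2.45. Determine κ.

κ = 18.2

Integrating the TISE across x = 0 gives the cusp condition ψ'(0⁺) − ψ'(0⁻) = −(2mλ/ℏ²)ψ(0).
With ψ ∝ e^{−κ|x|} this yields −2κ = −2mλ/ℏ², so κ = mλ/ℏ² = 18.23.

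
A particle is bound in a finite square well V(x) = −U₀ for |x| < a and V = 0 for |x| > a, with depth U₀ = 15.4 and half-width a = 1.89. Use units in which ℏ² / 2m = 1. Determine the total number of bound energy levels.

Define the well-strength parameter z₀ = (a/ℏ)√(2mU₀) = 1.89 × √(2·0.5·15.4) = 7.417.
A new bound state (alternating even/odd) appears each time z₀ passes a multiple of π/2, so N = ⌊2z₀/π⌋ + 1 = ⌊4.722⌋ + 1 = 5.

N = 5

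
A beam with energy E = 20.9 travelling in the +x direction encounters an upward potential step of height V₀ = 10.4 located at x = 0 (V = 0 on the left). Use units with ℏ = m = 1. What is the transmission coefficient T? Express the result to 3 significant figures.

T = 0.971

The wavenumbers are k₁ = √(2mE)/ℏ = 6.465 on the left and k₂ = √(2m(E − V₀))/ℏ = 4.583 on the right.
Matching ψ and ψ′ at x = 0 gives r = (k₁ − k₂)/(k₁ + k₂), so R = r² = 0.02904 and T = 1 − R = 0.9710.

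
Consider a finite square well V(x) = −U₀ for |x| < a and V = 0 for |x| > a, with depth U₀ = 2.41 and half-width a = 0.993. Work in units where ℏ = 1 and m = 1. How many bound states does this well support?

The dimensionless depth is z₀ = a√(2mU₀)/ℏ = 0.993 × √(4.820) = 2.180.
A new bound state (alternating even/odd) appears each time z₀ passes a multiple of π/2, so N = ⌊2z₀/π⌋ + 1 = ⌊1.388⌋ + 1 = 2.

N = 2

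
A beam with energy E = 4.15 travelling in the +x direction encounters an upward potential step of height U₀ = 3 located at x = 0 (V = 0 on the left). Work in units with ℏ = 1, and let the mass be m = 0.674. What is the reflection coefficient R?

R = 0.0963

On each side the TISE gives plane waves with k = √(2m(E − V))/ℏ: k₁ = √(2·0.674·4.15) = 2.365, k₂ = √(2·0.674·1.15) = 1.245.
Matching ψ and ψ′ at x = 0 gives r = (k₁ − k₂)/(k₁ + k₂), so R = r² = 0.09626 and T = 1 − R = 0.9037.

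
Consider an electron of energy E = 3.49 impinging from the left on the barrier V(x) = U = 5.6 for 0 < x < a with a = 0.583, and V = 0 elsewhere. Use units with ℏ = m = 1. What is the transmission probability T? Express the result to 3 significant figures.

T = 0.293

E < U: inside the barrier ψ ∝ e^{±κx} with κ = √(2m(U − E))/ℏ = 2.054.
κa = 1.198, sinh(κa) = 1.505.
Matching ψ, ψ′ at both faces gives T = [1 + U² sinh²(κa) / (4E(U − E))]⁻¹ = 1/3.412 = 0.293.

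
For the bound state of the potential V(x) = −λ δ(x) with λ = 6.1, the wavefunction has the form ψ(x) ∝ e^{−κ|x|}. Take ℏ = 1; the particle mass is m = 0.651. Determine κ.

κ = 3.97

Integrating the TISE across x = 0 gives the cusp condition ψ'(0⁺) − ψ'(0⁻) = −(2mλ/ℏ²)ψ(0).
With ψ ∝ e^{−κ|x|} this yields −2κ = −2mλ/ℏ², so κ = mλ/ℏ² = 3.971.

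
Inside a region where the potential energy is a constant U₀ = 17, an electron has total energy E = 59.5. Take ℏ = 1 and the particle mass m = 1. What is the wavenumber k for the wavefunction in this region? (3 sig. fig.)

With E > U₀ the solution is oscillatory, ψ ∝ e^{±ikx} with k = √(2m(E − U₀))/ℏ.
k = √(2 × 1 × 42.5) = 9.220.

k = 9.22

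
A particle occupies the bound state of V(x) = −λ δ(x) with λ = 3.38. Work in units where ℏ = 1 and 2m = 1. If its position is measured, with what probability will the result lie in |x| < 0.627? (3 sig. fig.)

P = 0.880

The normalised bound state is ψ = √κ e^{−κ|x|} with κ = mλ/ℏ² = 1.690.
P(|x| < d) = ∫_{−d}^{d} κ e^{−2κ|x|} dx = 1 − e^{−2κd} = 1 − e^{−2.119} = 0.8799.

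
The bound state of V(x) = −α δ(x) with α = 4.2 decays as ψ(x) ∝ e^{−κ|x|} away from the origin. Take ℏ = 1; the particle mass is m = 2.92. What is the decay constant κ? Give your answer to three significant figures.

Integrate −(ℏ²/2m)ψ'' − αδ(x)ψ = Eψ from −ε to +ε: the ψ'' term gives ψ'(0⁺) − ψ'(0⁻) and the δ term gives −(2mα/ℏ²)ψ(0).
With ψ ∝ e^{−κ|x|} this yields −2κ = −2mα/ℏ², so κ = mα/ℏ² = 12.26.

κ = 12.3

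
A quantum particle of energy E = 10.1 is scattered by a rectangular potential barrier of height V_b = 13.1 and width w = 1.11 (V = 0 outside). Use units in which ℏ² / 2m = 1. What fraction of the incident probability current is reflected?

E < V_b: inside the barrier ψ ∝ e^{±κx} with κ = √(2m(V_b − E))/ℏ = 1.732.
κw = 1.923, sinh(κw) = 3.346.
Matching ψ, ψ′ at both faces gives T = [1 + V_b² sinh²(κw) / (4E(V_b − E))]⁻¹ = 1/16.85 = 0.0593.
R = 1 − T = 0.941.

R = 0.941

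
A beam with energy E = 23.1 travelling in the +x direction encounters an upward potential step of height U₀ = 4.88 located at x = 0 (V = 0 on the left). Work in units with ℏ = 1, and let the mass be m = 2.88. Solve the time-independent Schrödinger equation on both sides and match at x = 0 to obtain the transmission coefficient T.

The wavenumbers are k₁ = √(2mE)/ℏ = 11.53 on the left and k₂ = √(2m(E − U₀))/ℏ = 10.24 on the right.
Matching ψ and ψ′ at x = 0 gives r = (k₁ − k₂)/(k₁ + k₂), so R = r² = 0.003512 and T = 1 − R = 0.9965.

T = 0.996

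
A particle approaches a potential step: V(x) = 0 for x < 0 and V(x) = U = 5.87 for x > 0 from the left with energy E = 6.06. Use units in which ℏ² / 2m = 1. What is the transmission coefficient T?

The wavenumbers are k₁ = √(2mE)/ℏ = 2.462 on the left and k₂ = √(2m(E − U))/ℏ = 0.4359 on the right.
Continuity of ψ and ψ′ at the step yields the reflection amplitude r = (k₁ − k₂)/(k₁ + k₂) = 0.6991; thus R = |r|² = 0.4888, T = 0.5112.

T = 0.511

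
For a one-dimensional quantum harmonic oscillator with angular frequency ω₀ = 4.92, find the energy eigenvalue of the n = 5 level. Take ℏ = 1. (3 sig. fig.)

E = 27.1

The oscillator eigenvalues are E_n = ℏω₀(n + ½), so E_5 = 4.92 × 5.5 = 27.06.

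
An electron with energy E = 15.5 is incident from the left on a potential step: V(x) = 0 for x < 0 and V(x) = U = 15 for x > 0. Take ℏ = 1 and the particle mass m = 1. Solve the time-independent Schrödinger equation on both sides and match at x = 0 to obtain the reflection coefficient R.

The wavenumbers are k₁ = √(2mE)/ℏ = 5.568 on the left and k₂ = √(2m(E − U))/ℏ = 1.000 on the right.
Matching ψ and ψ′ at x = 0 gives r = (k₁ − k₂)/(k₁ + k₂), so R = r² = 0.4837 and T = 1 − R = 0.5163.

R = 0.484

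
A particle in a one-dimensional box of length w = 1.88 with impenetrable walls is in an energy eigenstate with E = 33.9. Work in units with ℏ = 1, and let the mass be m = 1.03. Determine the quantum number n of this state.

From E_n = n²π²ℏ²/(2mw²) invert to n = √(2mw²E)/(πℏ).
n = (1.88/π) × √(2 × 1.03 × 33.9) = 5.001 → n = 5.

n = 5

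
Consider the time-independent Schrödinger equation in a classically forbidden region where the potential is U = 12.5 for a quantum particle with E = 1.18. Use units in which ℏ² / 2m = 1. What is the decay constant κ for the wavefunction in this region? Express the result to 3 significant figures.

Since E < U the TISE in this region is ψ'' = κ²ψ with κ = √(2m(U − E))/ℏ.
κ = √(2 × 0.5 × 11.32) = 3.365.

κ = 3.36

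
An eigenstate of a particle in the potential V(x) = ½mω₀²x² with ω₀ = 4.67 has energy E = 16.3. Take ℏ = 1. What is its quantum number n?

n = 3

E_n = ℏω₀(n + ½) ⇒ n = E/(ℏω₀) − ½ = 16.3/4.67 − 0.5 = 2.990 → n = 3.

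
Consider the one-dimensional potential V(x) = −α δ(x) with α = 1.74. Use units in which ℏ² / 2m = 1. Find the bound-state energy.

For x ≠ 0 the bound state is ψ ∝ e^{−κ|x|}; integrating the TISE across the delta gives the cusp condition 2κ = 2mα/ℏ², so κ = 0.8700.
Then E = −ℏ²κ²/(2m) = −mα²/(2ℏ²) = -0.7569.

E = -0.757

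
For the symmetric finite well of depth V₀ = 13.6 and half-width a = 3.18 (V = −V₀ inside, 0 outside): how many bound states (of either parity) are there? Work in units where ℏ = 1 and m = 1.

The dimensionless depth is z₀ = a√(2mV₀)/ℏ = 3.18 × √(27.20) = 16.58.
The even/odd transcendental equations gain one root per π/2 in z₀, giving N = 1 + ⌊2z₀/π⌋ = 1 + ⌊10.56⌋ = 11.

N = 11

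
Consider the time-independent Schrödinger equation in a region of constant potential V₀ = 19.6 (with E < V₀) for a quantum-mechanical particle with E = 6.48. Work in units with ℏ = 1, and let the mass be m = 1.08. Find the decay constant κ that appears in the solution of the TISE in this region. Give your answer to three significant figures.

Since E < V₀ the TISE in this region is ψ'' = κ²ψ with κ = √(2m(V₀ − E))/ℏ.
κ = √(2 × 1.08 × 13.12) = 5.323.

κ = 5.32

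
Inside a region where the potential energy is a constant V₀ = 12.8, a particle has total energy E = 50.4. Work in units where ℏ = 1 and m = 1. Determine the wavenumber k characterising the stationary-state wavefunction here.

With E > V₀ the solution is oscillatory, ψ ∝ e^{±ikx} with k = √(2m(E − V₀))/ℏ.
k = √(2 × 1 × 37.6) = 8.672.

k = 8.67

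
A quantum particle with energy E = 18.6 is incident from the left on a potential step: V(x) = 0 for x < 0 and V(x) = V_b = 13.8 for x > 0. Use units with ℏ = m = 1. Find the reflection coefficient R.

R = 0.106

The wavenumbers are k₁ = √(2mE)/ℏ = 6.099 on the left and k₂ = √(2m(E − V_b))/ℏ = 3.098 on the right.
Continuity of ψ and ψ′ at the step yields the reflection amplitude r = (k₁ − k₂)/(k₁ + k₂) = 0.3263; thus R = |r|² = 0.1064, T = 0.8936.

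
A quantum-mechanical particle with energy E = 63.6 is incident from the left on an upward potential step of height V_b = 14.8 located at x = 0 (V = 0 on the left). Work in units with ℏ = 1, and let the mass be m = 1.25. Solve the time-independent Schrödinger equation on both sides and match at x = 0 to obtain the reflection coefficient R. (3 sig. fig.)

On each side the TISE gives plane waves with k = √(2m(E − V))/ℏ: k₁ = √(2·1.25·63.6) = 12.61, k₂ = √(2·1.25·48.8) = 11.05.
Matching ψ and ψ′ at x = 0 gives r = (k₁ − k₂)/(k₁ + k₂), so R = r² = 0.004372 and T = 1 − R = 0.9956.

R = 0.00437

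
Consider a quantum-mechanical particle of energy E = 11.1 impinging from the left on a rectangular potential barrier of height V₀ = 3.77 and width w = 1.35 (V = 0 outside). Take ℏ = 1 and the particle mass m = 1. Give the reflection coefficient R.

R = 0.0340

Above the barrier the interior wavenumber is k₂ = √(2m(E − V₀))/ℏ = 3.829, giving phase k₂w = 5.169.
Matching at both interfaces gives T⁻¹ = 1 + V₀² sin²(k₂w) / [4E(E − V₀)] = 1.035, hence T = 0.966.
R = 1 − T = 0.0340.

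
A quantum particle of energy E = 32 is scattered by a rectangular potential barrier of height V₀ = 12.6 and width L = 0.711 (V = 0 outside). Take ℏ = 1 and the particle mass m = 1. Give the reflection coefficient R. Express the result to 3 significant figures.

Above the barrier the interior wavenumber is k₂ = √(2m(E − V₀))/ℏ = 6.229, giving phase k₂L = 4.429.
T = [1 + V₀² sin²(k₂L) / (4E(E − V₀))]⁻¹ = 1/1.059 = 0.944.
R = 1 − T = 0.0556.

R = 0.0556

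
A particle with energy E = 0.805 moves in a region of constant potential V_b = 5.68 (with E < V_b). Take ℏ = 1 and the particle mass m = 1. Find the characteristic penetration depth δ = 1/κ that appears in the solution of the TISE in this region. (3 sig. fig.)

Since E < V_b the TISE in this region is ψ'' = κ²ψ with κ = √(2m(V_b − E))/ℏ.
κ = √(2 × 1 × 4.875) = 3.122. The penetration depth is δ = 1/κ = 0.320.

δ = 0.320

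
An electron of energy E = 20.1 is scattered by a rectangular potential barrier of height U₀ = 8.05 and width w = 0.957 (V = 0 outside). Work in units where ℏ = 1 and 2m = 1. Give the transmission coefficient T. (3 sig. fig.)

E > U₀: inside the barrier k₂ = √(2m(E − U₀))/ℏ = 3.471, k₂w = 3.322.
Matching at both interfaces gives T⁻¹ = 1 + U₀² sin²(k₂w) / [4E(E − U₀)] = 1.002, hence T = 0.998.

T = 0.998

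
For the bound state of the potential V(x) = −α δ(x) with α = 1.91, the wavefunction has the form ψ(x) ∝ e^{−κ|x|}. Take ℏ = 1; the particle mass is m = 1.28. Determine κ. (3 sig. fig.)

Integrating the TISE across x = 0 gives the cusp condition ψ'(0⁺) − ψ'(0⁻) = −(2mα/ℏ²)ψ(0).
With ψ ∝ e^{−κ|x|} this yields −2κ = −2mα/ℏ², so κ = mα/ℏ² = 2.445.

κ = 2.44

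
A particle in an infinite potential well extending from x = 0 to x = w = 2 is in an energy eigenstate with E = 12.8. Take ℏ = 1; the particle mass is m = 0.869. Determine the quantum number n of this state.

From E_n = n²π²ℏ²/(2mw²) invert to n = √(2mw²E)/(πℏ).
n = (2/π) × √(2 × 0.869 × 12.8) = 3.003 → n = 3.

n = 3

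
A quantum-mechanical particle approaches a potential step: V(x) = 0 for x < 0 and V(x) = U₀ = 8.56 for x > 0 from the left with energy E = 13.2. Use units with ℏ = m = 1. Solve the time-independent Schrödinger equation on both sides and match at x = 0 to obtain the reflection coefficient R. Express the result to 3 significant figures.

R = 0.0653

On each side the TISE gives plane waves with k = √(2m(E − V))/ℏ: k₁ = √(2·1·13.2) = 5.138, k₂ = √(2·1·4.64) = 3.046.
Matching ψ and ψ′ at x = 0 gives r = (k₁ − k₂)/(k₁ + k₂), so R = r² = 0.06532 and T = 1 − R = 0.9347.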